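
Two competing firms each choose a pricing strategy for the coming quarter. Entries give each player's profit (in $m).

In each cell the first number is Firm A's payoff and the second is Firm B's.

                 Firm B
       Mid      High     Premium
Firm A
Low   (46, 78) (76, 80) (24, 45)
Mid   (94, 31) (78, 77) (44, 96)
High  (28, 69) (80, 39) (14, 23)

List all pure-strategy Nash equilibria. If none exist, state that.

(Low, Mid): Firm A can switch to Mid (46 → 94). Not NE.
(Low, High): Firm A can switch to Mid (76 → 78). Not NE.
(Low, Premium): Firm A can switch to Mid (24 → 44). Not NE.
(Mid, Mid): Firm B can switch to High (31 → 77). Not NE.
(Mid, High): Firm A can switch to High (78 → 80). Not NE.
(Mid, Premium): Firm A gets 44, best alternative 24; Firm B gets 96, best alternative 77. No profitable deviation — NE.
(High, Mid): Firm A can switch to Low (28 → 46). Not NE.
(High, High): Firm B can switch to Mid (39 → 69). Not NE.
(High, Premium): Firm A can switch to Low (14 → 24). Not NE.

The unique pure-strategy Nash equilibrium is (Mid, Premium).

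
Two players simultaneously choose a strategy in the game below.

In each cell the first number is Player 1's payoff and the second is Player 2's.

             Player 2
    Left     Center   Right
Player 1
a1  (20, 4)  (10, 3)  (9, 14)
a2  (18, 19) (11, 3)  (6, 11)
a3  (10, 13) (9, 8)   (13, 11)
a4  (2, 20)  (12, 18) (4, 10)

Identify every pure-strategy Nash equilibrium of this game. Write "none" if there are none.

No pure-strategy Nash equilibrium.

Mark each player's best response to every combination of opponents' strategies; a profile where every player is best-responding is a pure Nash equilibrium.
Player 1 against Left: payoffs 20, 18, 10, 2 → best response a1.
Player 1 against Center: payoffs 10, 11, 9, 12 → best response a4.
Player 1 against Right: payoffs 9, 6, 13, 4 → best response a3.
Player 2 against a1: payoffs 4, 3, 14 → best response Right.
Player 2 against a2: payoffs 19, 3, 11 → best response Left.
Player 2 against a3: payoffs 13, 8, 11 → best response Left.
Player 2 against a4: payoffs 20, 18, 10 → best response Left.
No profile is a mutual best response for all players.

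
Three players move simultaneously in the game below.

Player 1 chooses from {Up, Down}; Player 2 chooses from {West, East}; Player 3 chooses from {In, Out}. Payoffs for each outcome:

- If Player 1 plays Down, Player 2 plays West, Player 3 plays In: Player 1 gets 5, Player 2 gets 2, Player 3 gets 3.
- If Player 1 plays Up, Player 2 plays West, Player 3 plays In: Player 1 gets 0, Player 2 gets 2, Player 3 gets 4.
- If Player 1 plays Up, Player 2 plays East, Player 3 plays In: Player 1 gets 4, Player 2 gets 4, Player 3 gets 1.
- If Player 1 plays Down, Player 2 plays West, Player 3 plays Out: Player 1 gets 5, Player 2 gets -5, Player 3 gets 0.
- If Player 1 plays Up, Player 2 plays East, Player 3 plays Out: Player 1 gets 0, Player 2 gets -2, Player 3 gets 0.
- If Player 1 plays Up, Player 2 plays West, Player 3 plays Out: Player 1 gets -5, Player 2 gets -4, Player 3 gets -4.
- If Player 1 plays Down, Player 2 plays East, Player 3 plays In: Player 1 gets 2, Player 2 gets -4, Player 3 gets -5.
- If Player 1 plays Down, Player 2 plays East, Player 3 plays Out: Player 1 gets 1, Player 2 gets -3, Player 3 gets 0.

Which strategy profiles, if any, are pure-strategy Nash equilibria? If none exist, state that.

(Up, East, In); (Down, West, In); (Down, East, Out)

Check each profile: it is a Nash equilibrium iff no player can strictly gain by switching unilaterally.
(Up, West, In): Player 1 can switch to Down (0 → 5). Not NE.
(Up, West, Out): Player 1 can switch to Down (-5 → 5). Not NE.
(Up, East, In): Player 1 gets 4, best alternative 2; Player 2 gets 4, best alternative 2; Player 3 gets 1, best alternative 0. No profitable deviation — NE.
(Up, East, Out): Player 1 can switch to Down (0 → 1). Not NE.
(Down, West, In): Player 1 gets 5, best alternative 0; Player 2 gets 2, best alternative -4; Player 3 gets 3, best alternative 0. No profitable deviation — NE.
(Down, West, Out): Player 2 can switch to East (-5 → -3). Not NE.
(Down, East, In): Player 1 can switch to Up (2 → 4). Not NE.
(Down, East, Out): Player 1 gets 1, best alternative 0; Player 2 gets -3, best alternative -5; Player 3 gets 0, best alternative -5. No profitable deviation — NE.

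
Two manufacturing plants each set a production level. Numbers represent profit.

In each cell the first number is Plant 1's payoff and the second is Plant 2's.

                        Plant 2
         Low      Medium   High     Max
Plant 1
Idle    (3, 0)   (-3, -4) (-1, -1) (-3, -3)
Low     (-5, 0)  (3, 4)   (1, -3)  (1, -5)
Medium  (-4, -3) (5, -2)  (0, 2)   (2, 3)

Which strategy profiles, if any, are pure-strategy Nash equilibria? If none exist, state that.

(Idle, Low), (Medium, Max)

For each player, find the best response to each opponent profile; mutual best responses are the pure NE.
Plant 1 against Low: payoffs 3, -5, -4 → best response Idle.
Plant 1 against Medium: payoffs -3, 3, 5 → best response Medium.
Plant 1 against High: payoffs -1, 1, 0 → best response Low.
Plant 1 against Max: payoffs -3, 1, 2 → best response Medium.
Plant 2 against Idle: payoffs 0, -4, -1, -3 → best response Low.
Plant 2 against Low: payoffs 0, 4, -3, -5 → best response Medium.
Plant 2 against Medium: payoffs -3, -2, 2, 3 → best response Max.
Mutual best responses: (Idle, Low); (Medium, Max).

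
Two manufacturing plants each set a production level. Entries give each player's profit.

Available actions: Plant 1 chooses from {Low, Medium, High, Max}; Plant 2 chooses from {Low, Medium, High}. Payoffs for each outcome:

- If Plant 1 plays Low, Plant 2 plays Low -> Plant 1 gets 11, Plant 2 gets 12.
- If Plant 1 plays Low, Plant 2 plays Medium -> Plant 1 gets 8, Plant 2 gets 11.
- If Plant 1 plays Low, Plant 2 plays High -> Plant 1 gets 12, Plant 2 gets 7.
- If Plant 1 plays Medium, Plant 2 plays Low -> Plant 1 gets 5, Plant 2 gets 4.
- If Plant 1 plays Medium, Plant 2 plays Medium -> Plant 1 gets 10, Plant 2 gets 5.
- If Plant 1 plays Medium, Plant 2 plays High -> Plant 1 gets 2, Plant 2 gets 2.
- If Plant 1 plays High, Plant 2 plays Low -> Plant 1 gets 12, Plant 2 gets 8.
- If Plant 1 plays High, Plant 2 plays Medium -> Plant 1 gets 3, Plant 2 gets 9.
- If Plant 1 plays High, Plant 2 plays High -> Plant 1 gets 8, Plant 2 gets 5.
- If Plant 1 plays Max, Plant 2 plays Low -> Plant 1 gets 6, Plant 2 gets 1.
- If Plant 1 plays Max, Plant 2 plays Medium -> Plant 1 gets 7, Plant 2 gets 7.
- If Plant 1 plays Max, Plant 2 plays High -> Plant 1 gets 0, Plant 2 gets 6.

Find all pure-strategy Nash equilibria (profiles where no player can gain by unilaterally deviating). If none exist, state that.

Pure NE: (Medium, Medium)

Check each profile: it is a Nash equilibrium iff no player can strictly gain by switching unilaterally.
(Low, Low): Plant 1 can switch to High (11 → 12). Not NE.
(Low, Medium): Plant 1 can switch to Medium (8 → 10). Not NE.
(Low, High): Plant 2 can switch to Low (7 → 12). Not NE.
(Medium, Low): Plant 1 can switch to Low (5 → 11). Not NE.
(Medium, Medium): Plant 1 gets 10, best alternative 8; Plant 2 gets 5, best alternative 4. No profitable deviation — NE.
(Medium, High): Plant 1 can switch to Low (2 → 12). Not NE.
(High, Low): Plant 2 can switch to Medium (8 → 9). Not NE.
(High, Medium): Plant 1 can switch to Low (3 → 8). Not NE.
(High, High): Plant 1 can switch to Low (8 → 12). Not NE.
(The remaining 3 profiles each have a profitable deviation by the same check.)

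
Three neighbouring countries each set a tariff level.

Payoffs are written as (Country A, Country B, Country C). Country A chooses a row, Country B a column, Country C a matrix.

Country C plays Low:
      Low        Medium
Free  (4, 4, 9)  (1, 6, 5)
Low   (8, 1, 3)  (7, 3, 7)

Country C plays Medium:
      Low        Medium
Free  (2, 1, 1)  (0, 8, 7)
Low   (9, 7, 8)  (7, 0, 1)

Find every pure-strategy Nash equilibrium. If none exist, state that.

The pure Nash equilibria are (Low, Low, Medium), (Low, Medium, Low).

Country A against (Low, Low): payoffs 4, 8 → best response Low.
Country A against (Low, Medium): payoffs 2, 9 → best response Low.
Country A against (Medium, Low): payoffs 1, 7 → best response Low.
Country A against (Medium, Medium): payoffs 0, 7 → best response Low.
Country B against (Free, Low): payoffs 4, 6 → best response Medium.
Country B against (Free, Medium): payoffs 1, 8 → best response Medium.
Country B against (Low, Low): payoffs 1, 3 → best response Medium.
Country B against (Low, Medium): payoffs 7, 0 → best response Low.
Country C against (Free, Low): payoffs 9, 1 → best response Low.
Country C against (Free, Medium): payoffs 5, 7 → best response Medium.
Country C against (Low, Low): payoffs 3, 8 → best response Medium.
Country C against (Low, Medium): payoffs 7, 1 → best response Low.
Mutual best responses: (Low, Low, Medium); (Low, Medium, Low).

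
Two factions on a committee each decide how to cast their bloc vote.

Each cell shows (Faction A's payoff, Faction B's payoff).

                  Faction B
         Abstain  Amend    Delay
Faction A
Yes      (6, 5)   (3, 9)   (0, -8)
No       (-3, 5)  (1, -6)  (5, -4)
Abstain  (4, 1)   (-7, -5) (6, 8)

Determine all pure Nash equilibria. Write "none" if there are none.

Faction A against Abstain: payoffs 6, -3, 4 → best response Yes.
Faction A against Amend: payoffs 3, 1, -7 → best response Yes.
Faction A against Delay: payoffs 0, 5, 6 → best response Abstain.
Faction B against Yes: payoffs 5, 9, -8 → best response Amend.
Faction B against No: payoffs 5, -6, -4 → best response Abstain.
Faction B against Abstain: payoffs 1, -5, 8 → best response Delay.
Mutual best responses: (Yes, Amend); (Abstain, Delay).

Pure-strategy Nash equilibria: (Yes, Amend); (Abstain, Delay)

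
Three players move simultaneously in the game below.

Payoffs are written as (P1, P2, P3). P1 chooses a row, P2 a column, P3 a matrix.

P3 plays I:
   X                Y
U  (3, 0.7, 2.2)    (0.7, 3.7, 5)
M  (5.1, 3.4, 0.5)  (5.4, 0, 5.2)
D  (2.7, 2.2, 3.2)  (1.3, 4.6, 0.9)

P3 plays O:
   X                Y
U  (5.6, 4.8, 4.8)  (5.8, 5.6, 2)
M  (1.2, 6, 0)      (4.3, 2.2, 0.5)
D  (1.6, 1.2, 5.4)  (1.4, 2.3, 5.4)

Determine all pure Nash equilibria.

The unique pure-strategy Nash equilibrium is (M, X, I).

(U, X, I): P1 can switch to M (3 → 5.1). Not NE.
(U, X, O): P2 can switch to Y (4.8 → 5.6). Not NE.
(U, Y, I): P1 can switch to M (0.7 → 5.4). Not NE.
(U, Y, O): P3 can switch to I (2 → 5). Not NE.
(M, X, I): P1 gets 5.1, best alternative 3; P2 gets 3.4, best alternative 0; P3 gets 0.5, best alternative 0. No profitable deviation — NE.
(M, X, O): P1 can switch to U (1.2 → 5.6). Not NE.
(M, Y, I): P2 can switch to X (0 → 3.4). Not NE.
(M, Y, O): P1 can switch to U (4.3 → 5.8). Not NE.
(D, X, I): P1 can switch to U (2.7 → 3). Not NE.
(The remaining 3 profiles each have a profitable deviation by the same check.)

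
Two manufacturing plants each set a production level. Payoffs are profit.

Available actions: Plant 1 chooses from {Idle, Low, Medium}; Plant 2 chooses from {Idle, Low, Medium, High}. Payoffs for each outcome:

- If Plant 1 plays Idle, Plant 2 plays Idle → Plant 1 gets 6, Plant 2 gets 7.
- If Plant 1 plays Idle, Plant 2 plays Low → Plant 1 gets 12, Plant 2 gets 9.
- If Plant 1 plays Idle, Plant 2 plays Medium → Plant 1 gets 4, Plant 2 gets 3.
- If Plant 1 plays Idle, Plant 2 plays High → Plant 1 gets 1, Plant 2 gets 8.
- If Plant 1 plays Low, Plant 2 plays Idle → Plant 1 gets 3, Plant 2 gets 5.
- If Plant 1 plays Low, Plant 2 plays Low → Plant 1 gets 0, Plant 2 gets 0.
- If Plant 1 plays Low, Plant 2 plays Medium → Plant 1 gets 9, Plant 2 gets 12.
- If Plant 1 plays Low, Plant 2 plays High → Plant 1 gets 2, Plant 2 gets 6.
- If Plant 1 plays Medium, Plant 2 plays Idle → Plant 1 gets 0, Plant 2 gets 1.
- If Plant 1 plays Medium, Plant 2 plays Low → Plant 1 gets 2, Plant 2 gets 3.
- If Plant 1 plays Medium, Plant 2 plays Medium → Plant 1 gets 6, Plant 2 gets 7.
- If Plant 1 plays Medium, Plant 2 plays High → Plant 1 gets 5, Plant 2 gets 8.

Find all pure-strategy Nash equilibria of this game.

Plant 1 against Idle: payoffs 6, 3, 0 → best response Idle.
Plant 1 against Low: payoffs 12, 0, 2 → best response Idle.
Plant 1 against Medium: payoffs 4, 9, 6 → best response Low.
Plant 1 against High: payoffs 1, 2, 5 → best response Medium.
Plant 2 against Idle: payoffs 7, 9, 3, 8 → best response Low.
Plant 2 against Low: payoffs 5, 0, 12, 6 → best response Medium.
Plant 2 against Medium: payoffs 1, 3, 7, 8 → best response High.
Mutual best responses: (Idle, Low); (Low, Medium); (Medium, High).

The pure Nash equilibria are (Idle, Low) and (Low, Medium) and (Medium, High).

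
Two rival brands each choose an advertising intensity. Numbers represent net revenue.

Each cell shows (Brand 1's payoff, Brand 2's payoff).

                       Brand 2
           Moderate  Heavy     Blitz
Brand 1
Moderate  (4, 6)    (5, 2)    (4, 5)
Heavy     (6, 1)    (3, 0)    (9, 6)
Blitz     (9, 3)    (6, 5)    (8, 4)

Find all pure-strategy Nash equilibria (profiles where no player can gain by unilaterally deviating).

Pure-strategy Nash equilibria: (Heavy, Blitz); (Blitz, Heavy)

Brand 1 against Moderate: payoffs 4, 6, 9 → best response Blitz.
Brand 1 against Heavy: payoffs 5, 3, 6 → best response Blitz.
Brand 1 against Blitz: payoffs 4, 9, 8 → best response Heavy.
Brand 2 against Moderate: payoffs 6, 2, 5 → best response Moderate.
Brand 2 against Heavy: payoffs 1, 0, 6 → best response Blitz.
Brand 2 against Blitz: payoffs 3, 5, 4 → best response Heavy.
Mutual best responses: (Heavy, Blitz); (Blitz, Heavy).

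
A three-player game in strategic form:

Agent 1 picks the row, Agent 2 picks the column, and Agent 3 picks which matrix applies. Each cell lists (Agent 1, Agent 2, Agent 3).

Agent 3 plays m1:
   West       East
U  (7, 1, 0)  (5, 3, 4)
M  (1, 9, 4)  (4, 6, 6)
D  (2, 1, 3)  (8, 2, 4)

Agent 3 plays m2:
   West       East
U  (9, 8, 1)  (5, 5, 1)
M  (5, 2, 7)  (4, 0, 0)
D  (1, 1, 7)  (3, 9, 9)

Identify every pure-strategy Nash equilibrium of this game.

For each strategy profile, look for a profitable unilateral deviation.
(U, West, m1): Agent 2 can switch to East (1 → 3). Not NE.
(U, West, m2): Agent 1 gets 9, best alternative 5; Agent 2 gets 8, best alternative 5; Agent 3 gets 1, best alternative 0. No profitable deviation — NE.
(U, East, m1): Agent 1 can switch to D (5 → 8). Not NE.
(U, East, m2): Agent 2 can switch to West (5 → 8). Not NE.
(M, West, m1): Agent 1 can switch to U (1 → 7). Not NE.
(M, West, m2): Agent 1 can switch to U (5 → 9). Not NE.
(M, East, m1): Agent 1 can switch to U (4 → 5). Not NE.
(M, East, m2): Agent 1 can switch to U (4 → 5). Not NE.
(D, West, m1): Agent 1 can switch to U (2 → 7). Not NE.
(D, West, m2): Agent 1 can switch to U (1 → 9). Not NE.
(D, East, m1): Agent 3 can switch to m2 (4 → 9). Not NE.
(D, East, m2): Agent 1 can switch to U (3 → 5). Not NE.

(U, West, m2)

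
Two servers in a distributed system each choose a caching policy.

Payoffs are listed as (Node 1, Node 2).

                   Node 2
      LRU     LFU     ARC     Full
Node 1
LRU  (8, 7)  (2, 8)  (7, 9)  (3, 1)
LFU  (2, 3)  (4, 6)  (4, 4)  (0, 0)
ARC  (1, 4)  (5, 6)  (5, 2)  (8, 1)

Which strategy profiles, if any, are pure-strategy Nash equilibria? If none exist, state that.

The pure Nash equilibria are (LRU, ARC); (ARC, LFU).

Check each profile: it is a Nash equilibrium iff no player can strictly gain by switching unilaterally.
(LRU, LRU): Node 2 can switch to LFU (7 → 8). Not NE.
(LRU, LFU): Node 1 can switch to LFU (2 → 4). Not NE.
(LRU, ARC): Node 1 gets 7, best alternative 5; Node 2 gets 9, best alternative 8. No profitable deviation — NE.
(LRU, Full): Node 1 can switch to ARC (3 → 8). Not NE.
(LFU, LRU): Node 1 can switch to LRU (2 → 8). Not NE.
(LFU, LFU): Node 1 can switch to ARC (4 → 5). Not NE.
(LFU, ARC): Node 1 can switch to LRU (4 → 7). Not NE.
(LFU, Full): Node 1 can switch to LRU (0 → 3). Not NE.
(ARC, LRU): Node 1 can switch to LRU (1 → 8). Not NE.
(ARC, LFU): Node 1 gets 5, best alternative 4; Node 2 gets 6, best alternative 4. No profitable deviation — NE.
(ARC, ARC): Node 1 can switch to LRU (5 → 7). Not NE.
(ARC, Full): Node 2 can switch to LRU (1 → 4). Not NE.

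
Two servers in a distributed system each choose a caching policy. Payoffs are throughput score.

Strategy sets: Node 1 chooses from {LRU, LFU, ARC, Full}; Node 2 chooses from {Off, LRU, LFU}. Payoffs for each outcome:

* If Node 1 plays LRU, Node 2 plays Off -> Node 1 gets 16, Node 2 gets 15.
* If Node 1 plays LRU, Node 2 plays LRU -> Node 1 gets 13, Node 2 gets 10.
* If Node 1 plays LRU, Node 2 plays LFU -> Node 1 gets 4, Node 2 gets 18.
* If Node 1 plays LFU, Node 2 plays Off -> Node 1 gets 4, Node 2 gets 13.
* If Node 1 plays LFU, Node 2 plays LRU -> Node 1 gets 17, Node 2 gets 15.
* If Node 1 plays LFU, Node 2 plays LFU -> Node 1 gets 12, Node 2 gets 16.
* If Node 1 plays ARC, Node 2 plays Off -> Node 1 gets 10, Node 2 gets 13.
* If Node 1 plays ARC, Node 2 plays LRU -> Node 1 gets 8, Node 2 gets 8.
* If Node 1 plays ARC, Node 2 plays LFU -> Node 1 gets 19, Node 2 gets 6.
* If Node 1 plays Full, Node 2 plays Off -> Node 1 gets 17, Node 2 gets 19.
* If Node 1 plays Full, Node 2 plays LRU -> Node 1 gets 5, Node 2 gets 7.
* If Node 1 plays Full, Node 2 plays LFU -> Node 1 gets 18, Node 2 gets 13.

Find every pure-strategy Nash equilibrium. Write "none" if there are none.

Pure NE: (Full, Off)

(LRU, Off): Node 1 can switch to Full (16 → 17). Not NE.
(LRU, LRU): Node 1 can switch to LFU (13 → 17). Not NE.
(LRU, LFU): Node 1 can switch to LFU (4 → 12). Not NE.
(LFU, Off): Node 1 can switch to LRU (4 → 16). Not NE.
(LFU, LRU): Node 2 can switch to LFU (15 → 16). Not NE.
(LFU, LFU): Node 1 can switch to ARC (12 → 19). Not NE.
(Full, Off): Node 1 gets 17, best alternative 16; Node 2 gets 19, best alternative 13. No profitable deviation — NE.
(The remaining 5 profiles each have a profitable deviation by the same check.)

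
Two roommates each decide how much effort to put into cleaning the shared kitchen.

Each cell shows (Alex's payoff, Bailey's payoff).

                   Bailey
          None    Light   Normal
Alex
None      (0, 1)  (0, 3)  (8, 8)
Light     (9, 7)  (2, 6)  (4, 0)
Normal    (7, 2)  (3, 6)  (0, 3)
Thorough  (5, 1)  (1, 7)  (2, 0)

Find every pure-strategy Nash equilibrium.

Alex against None: payoffs 0, 9, 7, 5 → best response Light.
Alex against Light: payoffs 0, 2, 3, 1 → best response Normal.
Alex against Normal: payoffs 8, 4, 0, 2 → best response None.
Bailey against None: payoffs 1, 3, 8 → best response Normal.
Bailey against Light: payoffs 7, 6, 0 → best response None.
Bailey against Normal: payoffs 2, 6, 3 → best response Light.
Bailey against Thorough: payoffs 1, 7, 0 → best response Light.
Mutual best responses: (None, Normal); (Light, None); (Normal, Light).

Pure-strategy Nash equilibria: (None, Normal) and (Light, None) and (Normal, Light)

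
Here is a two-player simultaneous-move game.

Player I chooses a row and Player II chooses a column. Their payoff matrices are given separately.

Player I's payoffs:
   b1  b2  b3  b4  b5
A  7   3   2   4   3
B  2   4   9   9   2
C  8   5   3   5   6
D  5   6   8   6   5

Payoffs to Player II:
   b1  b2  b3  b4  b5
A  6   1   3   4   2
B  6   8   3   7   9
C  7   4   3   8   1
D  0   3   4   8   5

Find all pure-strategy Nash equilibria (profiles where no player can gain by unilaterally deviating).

There is no pure-strategy Nash equilibrium.

(A, b1): Player I can switch to C (7 → 8). Not NE.
(A, b2): Player I can switch to B (3 → 4). Not NE.
(A, b3): Player I can switch to B (2 → 9). Not NE.
(A, b4): Player I can switch to B (4 → 9). Not NE.
(A, b5): Player I can switch to C (3 → 6). Not NE.
(B, b1): Player I can switch to A (2 → 7). Not NE.
(B, b2): Player I can switch to C (4 → 5). Not NE.
(B, b3): Player II can switch to b1 (3 → 6). Not NE.
(The remaining 12 profiles each have a profitable deviation by the same check.)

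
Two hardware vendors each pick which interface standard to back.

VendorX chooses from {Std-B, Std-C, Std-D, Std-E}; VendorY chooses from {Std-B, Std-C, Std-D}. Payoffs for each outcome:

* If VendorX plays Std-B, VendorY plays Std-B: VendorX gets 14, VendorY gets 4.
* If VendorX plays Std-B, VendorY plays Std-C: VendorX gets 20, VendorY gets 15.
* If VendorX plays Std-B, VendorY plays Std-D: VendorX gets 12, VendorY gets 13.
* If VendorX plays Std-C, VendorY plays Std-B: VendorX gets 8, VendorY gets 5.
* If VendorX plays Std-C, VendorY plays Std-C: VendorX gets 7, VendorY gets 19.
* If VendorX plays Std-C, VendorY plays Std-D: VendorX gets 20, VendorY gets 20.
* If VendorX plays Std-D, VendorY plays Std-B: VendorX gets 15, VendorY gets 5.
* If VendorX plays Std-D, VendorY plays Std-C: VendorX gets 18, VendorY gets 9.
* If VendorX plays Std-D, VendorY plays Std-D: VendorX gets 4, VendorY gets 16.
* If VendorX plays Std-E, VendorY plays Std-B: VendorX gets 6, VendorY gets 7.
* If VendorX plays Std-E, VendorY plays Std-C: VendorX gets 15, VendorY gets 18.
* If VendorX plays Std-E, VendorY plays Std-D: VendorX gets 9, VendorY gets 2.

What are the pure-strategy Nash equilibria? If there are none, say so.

Pure-strategy Nash equilibria: (Std-B, Std-C) and (Std-C, Std-D)

(Std-B, Std-B): VendorX can switch to Std-D (14 → 15). Not NE.
(Std-B, Std-C): VendorX gets 20, best alternative 18; VendorY gets 15, best alternative 13. No profitable deviation — NE.
(Std-B, Std-D): VendorX can switch to Std-C (12 → 20). Not NE.
(Std-C, Std-B): VendorX can switch to Std-B (8 → 14). Not NE.
(Std-C, Std-C): VendorX can switch to Std-B (7 → 20). Not NE.
(Std-C, Std-D): VendorX gets 20, best alternative 12; VendorY gets 20, best alternative 19. No profitable deviation — NE.
(Std-D, Std-B): VendorY can switch to Std-C (5 → 9). Not NE.
(Std-D, Std-C): VendorX can switch to Std-B (18 → 20). Not NE.
(Std-D, Std-D): VendorX can switch to Std-B (4 → 12). Not NE.
(Std-E, Std-B): VendorX can switch to Std-B (6 → 14). Not NE.
(The remaining 2 profiles each have a profitable deviation by the same check.)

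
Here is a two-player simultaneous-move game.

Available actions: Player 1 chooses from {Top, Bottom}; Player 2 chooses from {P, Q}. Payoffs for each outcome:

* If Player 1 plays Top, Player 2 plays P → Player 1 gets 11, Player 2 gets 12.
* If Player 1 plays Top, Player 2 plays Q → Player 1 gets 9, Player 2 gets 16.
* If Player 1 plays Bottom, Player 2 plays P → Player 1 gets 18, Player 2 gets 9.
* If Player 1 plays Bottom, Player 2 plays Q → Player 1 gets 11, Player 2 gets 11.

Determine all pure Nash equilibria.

(Bottom, Q)

Mark each player's best response to every combination of opponents' strategies; a profile where every player is best-responding is a pure Nash equilibrium.
Player 1 against P: payoffs 11, 18 → best response Bottom.
Player 1 against Q: payoffs 9, 11 → best response Bottom.
Player 2 against Top: payoffs 12, 16 → best response Q.
Player 2 against Bottom: payoffs 9, 11 → best response Q.
Mutual best responses: (Bottom, Q).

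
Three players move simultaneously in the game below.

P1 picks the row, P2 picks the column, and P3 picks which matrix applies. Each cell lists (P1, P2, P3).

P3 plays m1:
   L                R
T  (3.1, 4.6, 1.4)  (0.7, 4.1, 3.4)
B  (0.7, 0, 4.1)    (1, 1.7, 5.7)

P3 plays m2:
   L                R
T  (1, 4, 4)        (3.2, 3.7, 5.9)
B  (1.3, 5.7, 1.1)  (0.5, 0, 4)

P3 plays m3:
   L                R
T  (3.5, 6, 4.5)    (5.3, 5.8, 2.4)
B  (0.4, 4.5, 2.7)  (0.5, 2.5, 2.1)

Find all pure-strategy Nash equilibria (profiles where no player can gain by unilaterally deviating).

P1 against (L, m1): payoffs 3.1, 0.7 → best response T.
P1 against (L, m2): payoffs 1, 1.3 → best response B.
P1 against (L, m3): payoffs 3.5, 0.4 → best response T.
P1 against (R, m1): payoffs 0.7, 1 → best response B.
P1 against (R, m2): payoffs 3.2, 0.5 → best response T.
P1 against (R, m3): payoffs 5.3, 0.5 → best response T.
P2 against (T, m1): payoffs 4.6, 4.1 → best response L.
P2 against (T, m2): payoffs 4, 3.7 → best response L.
P2 against (T, m3): payoffs 6, 5.8 → best response L.
P2 against (B, m1): payoffs 0, 1.7 → best response R.
P2 against (B, m2): payoffs 5.7, 0 → best response L.
P2 against (B, m3): payoffs 4.5, 2.5 → best response L.
P3 against (T, L): payoffs 1.4, 4, 4.5 → best response m3.
P3 against (T, R): payoffs 3.4, 5.9, 2.4 → best response m2.
P3 against (B, L): payoffs 4.1, 1.1, 2.7 → best response m1.
P3 against (B, R): payoffs 5.7, 4, 2.1 → best response m1.
Mutual best responses: (T, L, m3); (B, R, m1).

Pure-strategy Nash equilibria: (T, L, m3) and (B, R, m1)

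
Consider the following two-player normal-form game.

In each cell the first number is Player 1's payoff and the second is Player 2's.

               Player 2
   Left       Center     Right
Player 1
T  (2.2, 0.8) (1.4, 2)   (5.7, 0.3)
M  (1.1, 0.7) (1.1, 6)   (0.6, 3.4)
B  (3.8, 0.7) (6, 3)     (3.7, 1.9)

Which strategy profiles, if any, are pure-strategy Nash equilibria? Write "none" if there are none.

(T, Left): Player 1 can switch to B (2.2 → 3.8). Not NE.
(T, Center): Player 1 can switch to B (1.4 → 6). Not NE.
(T, Right): Player 2 can switch to Left (0.3 → 0.8). Not NE.
(M, Left): Player 1 can switch to T (1.1 → 2.2). Not NE.
(M, Center): Player 1 can switch to T (1.1 → 1.4). Not NE.
(M, Right): Player 1 can switch to T (0.6 → 5.7). Not NE.
(B, Left): Player 2 can switch to Center (0.7 → 3). Not NE.
(B, Center): Player 1 gets 6, best alternative 1.4; Player 2 gets 3, best alternative 1.9. No profitable deviation — NE.
(B, Right): Player 1 can switch to T (3.7 → 5.7). Not NE.

The unique pure-strategy Nash equilibrium is (B, Center).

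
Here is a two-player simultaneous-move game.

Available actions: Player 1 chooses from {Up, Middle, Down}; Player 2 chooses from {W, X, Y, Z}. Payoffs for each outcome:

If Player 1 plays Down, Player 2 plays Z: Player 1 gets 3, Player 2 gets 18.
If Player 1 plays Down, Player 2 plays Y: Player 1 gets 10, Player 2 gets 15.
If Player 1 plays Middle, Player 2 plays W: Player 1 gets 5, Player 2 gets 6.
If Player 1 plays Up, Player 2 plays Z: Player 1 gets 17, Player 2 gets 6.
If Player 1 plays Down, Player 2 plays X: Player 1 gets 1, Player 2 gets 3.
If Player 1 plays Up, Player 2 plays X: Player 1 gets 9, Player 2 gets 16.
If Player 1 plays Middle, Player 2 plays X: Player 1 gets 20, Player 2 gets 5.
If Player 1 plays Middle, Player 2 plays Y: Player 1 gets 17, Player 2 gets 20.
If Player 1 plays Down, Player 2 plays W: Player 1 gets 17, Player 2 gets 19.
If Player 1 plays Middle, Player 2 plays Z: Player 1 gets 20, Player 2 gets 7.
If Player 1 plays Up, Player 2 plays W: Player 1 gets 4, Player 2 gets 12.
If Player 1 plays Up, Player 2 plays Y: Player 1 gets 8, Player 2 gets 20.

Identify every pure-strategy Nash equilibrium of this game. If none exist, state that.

(Middle, Y) and (Down, W)

For each player, find the best response to each opponent profile; mutual best responses are the pure NE.
Player 1 against W: payoffs 4, 5, 17 → best response Down.
Player 1 against X: payoffs 9, 20, 1 → best response Middle.
Player 1 against Y: payoffs 8, 17, 10 → best response Middle.
Player 1 against Z: payoffs 17, 20, 3 → best response Middle.
Player 2 against Up: payoffs 12, 16, 20, 6 → best response Y.
Player 2 against Middle: payoffs 6, 5, 20, 7 → best response Y.
Player 2 against Down: payoffs 19, 3, 15, 18 → best response W.
Mutual best responses: (Middle, Y); (Down, W).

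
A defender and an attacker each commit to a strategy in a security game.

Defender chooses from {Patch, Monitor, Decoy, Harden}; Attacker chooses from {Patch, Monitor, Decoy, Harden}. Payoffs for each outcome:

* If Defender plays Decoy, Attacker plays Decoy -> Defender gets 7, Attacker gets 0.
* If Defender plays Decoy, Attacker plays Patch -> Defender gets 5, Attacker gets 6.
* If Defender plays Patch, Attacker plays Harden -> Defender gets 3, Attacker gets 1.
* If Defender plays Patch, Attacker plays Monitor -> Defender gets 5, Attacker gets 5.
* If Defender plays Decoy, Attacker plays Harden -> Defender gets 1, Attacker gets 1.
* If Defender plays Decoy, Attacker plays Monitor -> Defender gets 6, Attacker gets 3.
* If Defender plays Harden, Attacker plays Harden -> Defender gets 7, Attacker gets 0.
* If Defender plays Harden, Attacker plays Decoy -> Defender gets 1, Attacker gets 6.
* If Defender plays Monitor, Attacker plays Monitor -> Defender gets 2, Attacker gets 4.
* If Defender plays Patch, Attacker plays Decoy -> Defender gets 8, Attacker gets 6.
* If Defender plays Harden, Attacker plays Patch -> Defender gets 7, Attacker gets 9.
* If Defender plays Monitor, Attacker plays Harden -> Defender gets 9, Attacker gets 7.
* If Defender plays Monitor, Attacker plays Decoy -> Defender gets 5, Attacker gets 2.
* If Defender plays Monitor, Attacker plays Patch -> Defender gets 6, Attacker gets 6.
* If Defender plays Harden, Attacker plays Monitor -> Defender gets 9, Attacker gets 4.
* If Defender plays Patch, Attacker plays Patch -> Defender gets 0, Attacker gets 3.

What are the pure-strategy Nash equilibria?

Pure-strategy Nash equilibria: (Patch, Decoy); (Monitor, Harden); (Harden, Patch)

Mark each player's best response to every combination of opponents' strategies; a profile where every player is best-responding is a pure Nash equilibrium.
Defender against Patch: payoffs 0, 6, 5, 7 → best response Harden.
Defender against Monitor: payoffs 5, 2, 6, 9 → best response Harden.
Defender against Decoy: payoffs 8, 5, 7, 1 → best response Patch.
Defender against Harden: payoffs 3, 9, 1, 7 → best response Monitor.
Attacker against Patch: payoffs 3, 5, 6, 1 → best response Decoy.
Attacker against Monitor: payoffs 6, 4, 2, 7 → best response Harden.
Attacker against Decoy: payoffs 6, 3, 0, 1 → best response Patch.
Attacker against Harden: payoffs 9, 4, 6, 0 → best response Patch.
Mutual best responses: (Patch, Decoy); (Monitor, Harden); (Harden, Patch).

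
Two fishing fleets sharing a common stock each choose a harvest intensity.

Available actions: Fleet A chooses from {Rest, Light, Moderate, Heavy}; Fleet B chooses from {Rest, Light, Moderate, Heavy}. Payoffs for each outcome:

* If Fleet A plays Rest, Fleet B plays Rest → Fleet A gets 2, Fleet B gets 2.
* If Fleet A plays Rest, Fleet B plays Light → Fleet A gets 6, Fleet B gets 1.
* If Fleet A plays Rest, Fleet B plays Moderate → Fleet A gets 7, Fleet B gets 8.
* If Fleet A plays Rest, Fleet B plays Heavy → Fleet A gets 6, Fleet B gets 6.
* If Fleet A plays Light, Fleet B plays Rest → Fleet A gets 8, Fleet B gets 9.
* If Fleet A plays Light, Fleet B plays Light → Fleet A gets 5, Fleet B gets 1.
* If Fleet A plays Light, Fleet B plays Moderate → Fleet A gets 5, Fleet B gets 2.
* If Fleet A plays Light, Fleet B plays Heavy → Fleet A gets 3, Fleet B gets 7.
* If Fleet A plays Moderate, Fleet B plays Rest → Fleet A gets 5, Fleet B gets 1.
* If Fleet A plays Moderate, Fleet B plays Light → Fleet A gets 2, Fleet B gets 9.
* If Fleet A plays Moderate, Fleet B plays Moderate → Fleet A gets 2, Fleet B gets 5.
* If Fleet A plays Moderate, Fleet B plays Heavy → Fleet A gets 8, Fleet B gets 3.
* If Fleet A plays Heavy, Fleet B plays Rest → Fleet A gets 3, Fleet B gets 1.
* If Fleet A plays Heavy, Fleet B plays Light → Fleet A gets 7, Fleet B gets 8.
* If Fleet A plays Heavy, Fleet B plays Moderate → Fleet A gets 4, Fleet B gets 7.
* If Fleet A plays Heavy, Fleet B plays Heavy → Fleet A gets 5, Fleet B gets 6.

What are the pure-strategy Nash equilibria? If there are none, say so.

Pure-strategy Nash equilibria: (Rest, Moderate), (Light, Rest), (Heavy, Light)

Fleet A against Rest: payoffs 2, 8, 5, 3 → best response Light.
Fleet A against Light: payoffs 6, 5, 2, 7 → best response Heavy.
Fleet A against Moderate: payoffs 7, 5, 2, 4 → best response Rest.
Fleet A against Heavy: payoffs 6, 3, 8, 5 → best response Moderate.
Fleet B against Rest: payoffs 2, 1, 8, 6 → best response Moderate.
Fleet B against Light: payoffs 9, 1, 2, 7 → best response Rest.
Fleet B against Moderate: payoffs 1, 9, 5, 3 → best response Light.
Fleet B against Heavy: payoffs 1, 8, 7, 6 → best response Light.
Mutual best responses: (Rest, Moderate); (Light, Rest); (Heavy, Light).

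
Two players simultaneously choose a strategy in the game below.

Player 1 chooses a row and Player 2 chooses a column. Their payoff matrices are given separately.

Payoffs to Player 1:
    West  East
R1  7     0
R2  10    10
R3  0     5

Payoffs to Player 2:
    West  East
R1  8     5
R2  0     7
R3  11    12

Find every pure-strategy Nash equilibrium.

(R2, East)

(R1, West): Player 1 can switch to R2 (7 → 10). Not NE.
(R1, East): Player 1 can switch to R2 (0 → 10). Not NE.
(R2, West): Player 2 can switch to East (0 → 7). Not NE.
(R2, East): Player 1 gets 10, best alternative 5; Player 2 gets 7, best alternative 0. No profitable deviation — NE.
(R3, West): Player 1 can switch to R1 (0 → 7). Not NE.
(R3, East): Player 1 can switch to R2 (5 → 10). Not NE.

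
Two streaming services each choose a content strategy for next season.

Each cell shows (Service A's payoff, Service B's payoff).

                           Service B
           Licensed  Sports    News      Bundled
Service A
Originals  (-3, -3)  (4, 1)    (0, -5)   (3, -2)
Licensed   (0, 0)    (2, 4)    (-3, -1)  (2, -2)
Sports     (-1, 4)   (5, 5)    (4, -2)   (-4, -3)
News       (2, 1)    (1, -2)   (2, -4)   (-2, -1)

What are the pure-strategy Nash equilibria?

Service A against Licensed: payoffs -3, 0, -1, 2 → best response News.
Service A against Sports: payoffs 4, 2, 5, 1 → best response Sports.
Service A against News: payoffs 0, -3, 4, 2 → best response Sports.
Service A against Bundled: payoffs 3, 2, -4, -2 → best response Originals.
Service B against Originals: payoffs -3, 1, -5, -2 → best response Sports.
Service B against Licensed: payoffs 0, 4, -1, -2 → best response Sports.
Service B against Sports: payoffs 4, 5, -2, -3 → best response Sports.
Service B against News: payoffs 1, -2, -4, -1 → best response Licensed.
Mutual best responses: (Sports, Sports); (News, Licensed).

Pure-strategy Nash equilibria: (Sports, Sports) and (News, Licensed)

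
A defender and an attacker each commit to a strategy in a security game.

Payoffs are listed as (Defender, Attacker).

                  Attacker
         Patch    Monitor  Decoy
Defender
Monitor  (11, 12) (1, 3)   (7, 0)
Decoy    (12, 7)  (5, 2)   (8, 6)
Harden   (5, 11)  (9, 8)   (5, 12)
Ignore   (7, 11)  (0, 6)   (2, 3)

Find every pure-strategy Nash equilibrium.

Check each profile: it is a Nash equilibrium iff no player can strictly gain by switching unilaterally.
(Monitor, Patch): Defender can switch to Decoy (11 → 12). Not NE.
(Monitor, Monitor): Defender can switch to Decoy (1 → 5). Not NE.
(Monitor, Decoy): Defender can switch to Decoy (7 → 8). Not NE.
(Decoy, Patch): Defender gets 12, best alternative 11; Attacker gets 7, best alternative 6. No profitable deviation — NE.
(Decoy, Monitor): Defender can switch to Harden (5 → 9). Not NE.
(Decoy, Decoy): Attacker can switch to Patch (6 → 7). Not NE.
(Harden, Patch): Defender can switch to Monitor (5 → 11). Not NE.
(Harden, Monitor): Attacker can switch to Patch (8 → 11). Not NE.
(Harden, Decoy): Defender can switch to Monitor (5 → 7). Not NE.
(The remaining 3 profiles each have a profitable deviation by the same check.)

(Decoy, Patch)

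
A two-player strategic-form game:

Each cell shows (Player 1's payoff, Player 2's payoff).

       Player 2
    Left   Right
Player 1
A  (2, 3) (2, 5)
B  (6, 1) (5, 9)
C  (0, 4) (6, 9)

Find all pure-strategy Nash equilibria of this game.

For each player, find the best response to each opponent profile; mutual best responses are the pure NE.
Player 1 against Left: payoffs 2, 6, 0 → best response B.
Player 1 against Right: payoffs 2, 5, 6 → best response C.
Player 2 against A: payoffs 3, 5 → best response Right.
Player 2 against B: payoffs 1, 9 → best response Right.
Player 2 against C: payoffs 4, 9 → best response Right.
Mutual best responses: (C, Right).

The unique pure-strategy Nash equilibrium is (C, Right).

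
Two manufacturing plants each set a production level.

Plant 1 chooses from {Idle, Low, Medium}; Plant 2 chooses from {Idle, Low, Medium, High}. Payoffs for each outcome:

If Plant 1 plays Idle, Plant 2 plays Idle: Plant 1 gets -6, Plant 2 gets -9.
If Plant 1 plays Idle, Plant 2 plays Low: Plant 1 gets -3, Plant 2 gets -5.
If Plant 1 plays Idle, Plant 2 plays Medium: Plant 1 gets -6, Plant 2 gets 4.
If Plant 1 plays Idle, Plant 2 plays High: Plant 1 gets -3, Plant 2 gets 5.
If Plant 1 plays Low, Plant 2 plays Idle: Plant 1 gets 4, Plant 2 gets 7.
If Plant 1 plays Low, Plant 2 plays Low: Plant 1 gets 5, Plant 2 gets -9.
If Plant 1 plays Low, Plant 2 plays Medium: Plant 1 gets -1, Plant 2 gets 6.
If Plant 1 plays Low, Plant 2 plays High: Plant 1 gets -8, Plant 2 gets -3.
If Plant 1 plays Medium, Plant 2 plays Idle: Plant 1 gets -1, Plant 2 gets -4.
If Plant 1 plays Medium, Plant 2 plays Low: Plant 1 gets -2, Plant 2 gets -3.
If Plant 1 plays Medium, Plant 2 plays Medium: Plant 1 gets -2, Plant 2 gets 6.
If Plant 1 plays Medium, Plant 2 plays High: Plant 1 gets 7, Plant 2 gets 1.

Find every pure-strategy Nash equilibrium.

Check each profile: it is a Nash equilibrium iff no player can strictly gain by switching unilaterally.
(Idle, Idle): Plant 1 can switch to Low (-6 → 4). Not NE.
(Idle, Low): Plant 1 can switch to Low (-3 → 5). Not NE.
(Idle, Medium): Plant 1 can switch to Low (-6 → -1). Not NE.
(Idle, High): Plant 1 can switch to Medium (-3 → 7). Not NE.
(Low, Idle): Plant 1 gets 4, best alternative -1; Plant 2 gets 7, best alternative 6. No profitable deviation — NE.
(Low, Low): Plant 2 can switch to Idle (-9 → 7). Not NE.
(Low, Medium): Plant 2 can switch to Idle (6 → 7). Not NE.
(Low, High): Plant 1 can switch to Idle (-8 → -3). Not NE.
(Medium, Idle): Plant 1 can switch to Low (-1 → 4). Not NE.
(Medium, Low): Plant 1 can switch to Low (-2 → 5). Not NE.
(Medium, Medium): Plant 1 can switch to Low (-2 → -1). Not NE.
(Medium, High): Plant 2 can switch to Medium (1 → 6). Not NE.

The unique pure-strategy Nash equilibrium is (Low, Idle).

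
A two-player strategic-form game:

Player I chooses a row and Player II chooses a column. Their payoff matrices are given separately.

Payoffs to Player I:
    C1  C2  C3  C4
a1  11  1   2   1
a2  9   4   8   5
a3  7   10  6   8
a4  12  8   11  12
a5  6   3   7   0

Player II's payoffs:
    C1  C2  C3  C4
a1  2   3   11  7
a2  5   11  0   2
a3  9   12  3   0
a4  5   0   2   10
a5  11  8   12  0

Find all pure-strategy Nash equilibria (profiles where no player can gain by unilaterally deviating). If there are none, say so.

The pure Nash equilibria are (a3, C2); (a4, C4).

(a1, C1): Player I can switch to a4 (11 → 12). Not NE.
(a1, C2): Player I can switch to a2 (1 → 4). Not NE.
(a1, C3): Player I can switch to a2 (2 → 8). Not NE.
(a1, C4): Player I can switch to a2 (1 → 5). Not NE.
(a2, C1): Player I can switch to a1 (9 → 11). Not NE.
(a2, C2): Player I can switch to a3 (4 → 10). Not NE.
(a3, C2): Player I gets 10, best alternative 8; Player II gets 12, best alternative 9. No profitable deviation — NE.
(a4, C4): Player I gets 12, best alternative 8; Player II gets 10, best alternative 5. No profitable deviation — NE.
(The remaining 12 profiles each have a profitable deviation by the same check.)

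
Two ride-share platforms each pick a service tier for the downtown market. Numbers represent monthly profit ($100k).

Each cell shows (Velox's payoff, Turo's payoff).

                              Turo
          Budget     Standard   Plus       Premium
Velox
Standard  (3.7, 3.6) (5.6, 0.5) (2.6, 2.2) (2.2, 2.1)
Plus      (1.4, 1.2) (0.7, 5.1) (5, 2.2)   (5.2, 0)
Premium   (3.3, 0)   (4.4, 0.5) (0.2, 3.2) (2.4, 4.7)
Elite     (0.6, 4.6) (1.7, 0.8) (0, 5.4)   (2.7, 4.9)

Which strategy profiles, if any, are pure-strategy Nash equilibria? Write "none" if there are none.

The unique pure-strategy Nash equilibrium is (Standard, Budget).

Velox against Budget: payoffs 3.7, 1.4, 3.3, 0.6 → best response Standard.
Velox against Standard: payoffs 5.6, 0.7, 4.4, 1.7 → best response Standard.
Velox against Plus: payoffs 2.6, 5, 0.2, 0 → best response Plus.
Velox against Premium: payoffs 2.2, 5.2, 2.4, 2.7 → best response Plus.
Turo against Standard: payoffs 3.6, 0.5, 2.2, 2.1 → best response Budget.
Turo against Plus: payoffs 1.2, 5.1, 2.2, 0 → best response Standard.
Turo against Premium: payoffs 0, 0.5, 3.2, 4.7 → best response Premium.
Turo against Elite: payoffs 4.6, 0.8, 5.4, 4.9 → best response Plus.
Mutual best responses: (Standard, Budget).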